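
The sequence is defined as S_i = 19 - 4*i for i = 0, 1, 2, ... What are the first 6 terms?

This is an arithmetic sequence.
i=0: S_0 = 19 + -4*0 = 19
i=1: S_1 = 19 + -4*1 = 15
i=2: S_2 = 19 + -4*2 = 11
i=3: S_3 = 19 + -4*3 = 7
i=4: S_4 = 19 + -4*4 = 3
i=5: S_5 = 19 + -4*5 = -1
The first 6 terms are: [19, 15, 11, 7, 3, -1]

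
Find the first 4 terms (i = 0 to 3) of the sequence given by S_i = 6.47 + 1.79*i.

This is an arithmetic sequence.
i=0: S_0 = 6.47 + 1.79*0 = 6.47
i=1: S_1 = 6.47 + 1.79*1 = 8.26
i=2: S_2 = 6.47 + 1.79*2 = 10.05
i=3: S_3 = 6.47 + 1.79*3 = 11.84
The first 4 terms are: [6.47, 8.26, 10.05, 11.84]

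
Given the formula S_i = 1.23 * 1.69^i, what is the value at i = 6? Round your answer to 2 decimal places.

S_6 = 1.23 * 1.69^6 ≈ 1.23 * 23.2981 ≈ 28.66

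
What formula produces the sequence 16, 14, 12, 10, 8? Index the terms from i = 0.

Check differences: 14 - 16 = -2
12 - 14 = -2
Common difference d = -2.
First term a = 16.
Formula: S_i = 16 - 2*i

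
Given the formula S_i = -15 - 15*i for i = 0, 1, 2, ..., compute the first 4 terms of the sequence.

This is an arithmetic sequence.
i=0: S_0 = -15 + -15*0 = -15
i=1: S_1 = -15 + -15*1 = -30
i=2: S_2 = -15 + -15*2 = -45
i=3: S_3 = -15 + -15*3 = -60
The first 4 terms are: [-15, -30, -45, -60]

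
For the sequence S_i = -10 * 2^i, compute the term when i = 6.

S_6 = -10 * 2^6 = -10 * 64 = -640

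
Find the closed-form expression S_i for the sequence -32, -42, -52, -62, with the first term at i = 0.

Check differences: -42 - -32 = -10
-52 - -42 = -10
Common difference d = -10.
First term a = -32.
Formula: S_i = -32 - 10*i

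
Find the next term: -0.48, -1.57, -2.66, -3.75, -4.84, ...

Differences: -1.57 - -0.48 = -1.09
This is an arithmetic sequence with common difference d = -1.09.
Next term = -4.84 + -1.09 = -5.93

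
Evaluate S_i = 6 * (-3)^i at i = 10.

S_10 = 6 * (-3)^10 = 6 * 59049 = 354294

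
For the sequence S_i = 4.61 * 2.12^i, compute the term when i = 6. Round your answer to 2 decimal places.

S_6 = 4.61 * 2.12^6 ≈ 4.61 * 90.7852 ≈ 418.52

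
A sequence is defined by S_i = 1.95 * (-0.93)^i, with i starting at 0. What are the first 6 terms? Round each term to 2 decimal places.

This is a geometric sequence.
i=0: S_0 = 1.95 * (-0.93)^0 = 1.95
i=1: S_1 = 1.95 * (-0.93)^1 ≈ -1.81
i=2: S_2 = 1.95 * (-0.93)^2 ≈ 1.69
i=3: S_3 = 1.95 * (-0.93)^3 ≈ -1.57
i=4: S_4 = 1.95 * (-0.93)^4 ≈ 1.46
i=5: S_5 = 1.95 * (-0.93)^5 ≈ -1.36
The first 6 terms are: [1.95, -1.81, 1.69, -1.57, 1.46, -1.36]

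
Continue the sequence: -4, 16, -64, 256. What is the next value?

Ratios: 16 / -4 = -4.0
This is a geometric sequence with common ratio r = -4.
Next term = 256 * -4 = -1024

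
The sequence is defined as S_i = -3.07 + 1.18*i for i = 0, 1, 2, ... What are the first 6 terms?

This is an arithmetic sequence.
i=0: S_0 = -3.07 + 1.18*0 = -3.07
i=1: S_1 = -3.07 + 1.18*1 = -1.89
i=2: S_2 = -3.07 + 1.18*2 = -0.71
i=3: S_3 = -3.07 + 1.18*3 = 0.47
i=4: S_4 = -3.07 + 1.18*4 = 1.65
i=5: S_5 = -3.07 + 1.18*5 = 2.83
The first 6 terms are: [-3.07, -1.89, -0.71, 0.47, 1.65, 2.83]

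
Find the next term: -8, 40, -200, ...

Ratios: 40 / -8 = -5.0
This is a geometric sequence with common ratio r = -5.
Next term = -200 * -5 = 1000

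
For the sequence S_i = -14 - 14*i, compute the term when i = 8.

S_8 = -14 + -14*8 = -14 + -112 = -126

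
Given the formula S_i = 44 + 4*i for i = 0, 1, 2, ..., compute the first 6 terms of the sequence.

This is an arithmetic sequence.
i=0: S_0 = 44 + 4*0 = 44
i=1: S_1 = 44 + 4*1 = 48
i=2: S_2 = 44 + 4*2 = 52
i=3: S_3 = 44 + 4*3 = 56
i=4: S_4 = 44 + 4*4 = 60
i=5: S_5 = 44 + 4*5 = 64
The first 6 terms are: [44, 48, 52, 56, 60, 64]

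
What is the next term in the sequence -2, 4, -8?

Ratios: 4 / -2 = -2.0
This is a geometric sequence with common ratio r = -2.
Next term = -8 * -2 = 16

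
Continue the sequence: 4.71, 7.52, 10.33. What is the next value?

Differences: 7.52 - 4.71 = 2.81
This is an arithmetic sequence with common difference d = 2.81.
Next term = 10.33 + 2.81 = 13.14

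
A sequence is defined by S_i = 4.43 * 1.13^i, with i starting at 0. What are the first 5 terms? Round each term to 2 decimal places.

This is a geometric sequence.
i=0: S_0 = 4.43 * 1.13^0 = 4.43
i=1: S_1 = 4.43 * 1.13^1 ≈ 5.01
i=2: S_2 = 4.43 * 1.13^2 ≈ 5.66
i=3: S_3 = 4.43 * 1.13^3 ≈ 6.39
i=4: S_4 = 4.43 * 1.13^4 ≈ 7.22
The first 5 terms are: [4.43, 5.01, 5.66, 6.39, 7.22]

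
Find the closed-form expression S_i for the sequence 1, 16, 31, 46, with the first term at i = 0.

Check differences: 16 - 1 = 15
31 - 16 = 15
Common difference d = 15.
First term a = 1.
Formula: S_i = 1 + 15*i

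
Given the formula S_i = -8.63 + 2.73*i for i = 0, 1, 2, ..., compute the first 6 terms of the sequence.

This is an arithmetic sequence.
i=0: S_0 = -8.63 + 2.73*0 = -8.63
i=1: S_1 = -8.63 + 2.73*1 = -5.9
i=2: S_2 = -8.63 + 2.73*2 = -3.17
i=3: S_3 = -8.63 + 2.73*3 = -0.44
i=4: S_4 = -8.63 + 2.73*4 = 2.29
i=5: S_5 = -8.63 + 2.73*5 = 5.02
The first 6 terms are: [-8.63, -5.9, -3.17, -0.44, 2.29, 5.02]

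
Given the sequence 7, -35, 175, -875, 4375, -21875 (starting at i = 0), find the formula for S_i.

Check ratios: -35 / 7 = -5.0
Common ratio r = -5.
First term a = 7.
Formula: S_i = 7 * (-5)^i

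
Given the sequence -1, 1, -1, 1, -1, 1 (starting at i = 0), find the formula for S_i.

Check ratios: 1 / -1 = -1.0
Common ratio r = -1.
First term a = -1.
Formula: S_i = -1 * (-1)^i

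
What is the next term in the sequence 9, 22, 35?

Differences: 22 - 9 = 13
This is an arithmetic sequence with common difference d = 13.
Next term = 35 + 13 = 48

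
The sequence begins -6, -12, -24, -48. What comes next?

Ratios: -12 / -6 = 2.0
This is a geometric sequence with common ratio r = 2.
Next term = -48 * 2 = -96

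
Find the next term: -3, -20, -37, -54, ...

Differences: -20 - -3 = -17
This is an arithmetic sequence with common difference d = -17.
Next term = -54 + -17 = -71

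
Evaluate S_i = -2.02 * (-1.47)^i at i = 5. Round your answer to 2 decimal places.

S_5 = -2.02 * (-1.47)^5 ≈ -2.02 * -6.8641 ≈ 13.87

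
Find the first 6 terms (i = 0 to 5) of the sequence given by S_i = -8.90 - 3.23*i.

This is an arithmetic sequence.
i=0: S_0 = -8.9 + -3.23*0 = -8.9
i=1: S_1 = -8.9 + -3.23*1 = -12.13
i=2: S_2 = -8.9 + -3.23*2 = -15.36
i=3: S_3 = -8.9 + -3.23*3 = -18.59
i=4: S_4 = -8.9 + -3.23*4 = -21.82
i=5: S_5 = -8.9 + -3.23*5 = -25.05
The first 6 terms are: [-8.9, -12.13, -15.36, -18.59, -21.82, -25.05]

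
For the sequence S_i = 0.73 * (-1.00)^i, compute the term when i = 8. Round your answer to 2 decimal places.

S_8 = 0.73 * (-1.0)^8 = 0.73 * 1 = 0.73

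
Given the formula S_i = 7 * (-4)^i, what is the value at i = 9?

S_9 = 7 * (-4)^9 = 7 * -262144 = -1835008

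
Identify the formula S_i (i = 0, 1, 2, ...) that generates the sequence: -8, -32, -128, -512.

Check ratios: -32 / -8 = 4.0
Common ratio r = 4.
First term a = -8.
Formula: S_i = -8 * 4^i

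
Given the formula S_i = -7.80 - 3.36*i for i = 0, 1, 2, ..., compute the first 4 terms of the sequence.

This is an arithmetic sequence.
i=0: S_0 = -7.8 + -3.36*0 = -7.8
i=1: S_1 = -7.8 + -3.36*1 = -11.16
i=2: S_2 = -7.8 + -3.36*2 = -14.52
i=3: S_3 = -7.8 + -3.36*3 = -17.88
The first 4 terms are: [-7.8, -11.16, -14.52, -17.88]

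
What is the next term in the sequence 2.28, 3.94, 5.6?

Differences: 3.94 - 2.28 = 1.66
This is an arithmetic sequence with common difference d = 1.66.
Next term = 5.6 + 1.66 = 7.26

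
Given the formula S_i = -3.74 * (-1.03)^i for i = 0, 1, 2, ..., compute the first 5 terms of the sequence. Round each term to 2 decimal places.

This is a geometric sequence.
i=0: S_0 = -3.74 * (-1.03)^0 = -3.74
i=1: S_1 = -3.74 * (-1.03)^1 ≈ 3.85
i=2: S_2 = -3.74 * (-1.03)^2 ≈ -3.97
i=3: S_3 = -3.74 * (-1.03)^3 ≈ 4.09
i=4: S_4 = -3.74 * (-1.03)^4 ≈ -4.21
The first 5 terms are: [-3.74, 3.85, -3.97, 4.09, -4.21]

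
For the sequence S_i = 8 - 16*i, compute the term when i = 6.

S_6 = 8 + -16*6 = 8 + -96 = -88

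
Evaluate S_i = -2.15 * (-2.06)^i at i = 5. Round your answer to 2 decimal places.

S_5 = -2.15 * (-2.06)^5 ≈ -2.15 * -37.0968 ≈ 79.76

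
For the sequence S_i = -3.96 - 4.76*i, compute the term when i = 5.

S_5 = -3.96 + -4.76*5 = -3.96 + -23.8 = -27.76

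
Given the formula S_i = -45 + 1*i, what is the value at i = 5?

S_5 = -45 + 1*5 = -45 + 5 = -40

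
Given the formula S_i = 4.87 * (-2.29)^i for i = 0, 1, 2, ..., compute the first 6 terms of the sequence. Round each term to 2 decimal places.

This is a geometric sequence.
i=0: S_0 = 4.87 * (-2.29)^0 = 4.87
i=1: S_1 = 4.87 * (-2.29)^1 ≈ -11.15
i=2: S_2 = 4.87 * (-2.29)^2 ≈ 25.54
i=3: S_3 = 4.87 * (-2.29)^3 ≈ -58.48
i=4: S_4 = 4.87 * (-2.29)^4 ≈ 133.93
i=5: S_5 = 4.87 * (-2.29)^5 ≈ -306.69
The first 6 terms are: [4.87, -11.15, 25.54, -58.48, 133.93, -306.69]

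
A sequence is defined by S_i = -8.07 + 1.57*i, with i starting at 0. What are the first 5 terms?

This is an arithmetic sequence.
i=0: S_0 = -8.07 + 1.57*0 = -8.07
i=1: S_1 = -8.07 + 1.57*1 = -6.5
i=2: S_2 = -8.07 + 1.57*2 = -4.93
i=3: S_3 = -8.07 + 1.57*3 = -3.36
i=4: S_4 = -8.07 + 1.57*4 = -1.79
The first 5 terms are: [-8.07, -6.5, -4.93, -3.36, -1.79]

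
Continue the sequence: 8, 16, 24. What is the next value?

Differences: 16 - 8 = 8
This is an arithmetic sequence with common difference d = 8.
Next term = 24 + 8 = 32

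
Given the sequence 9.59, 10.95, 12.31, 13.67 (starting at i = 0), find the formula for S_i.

Check differences: 10.95 - 9.59 = 1.36
12.31 - 10.95 = 1.36
Common difference d = 1.36.
First term a = 9.59.
Formula: S_i = 9.59 + 1.36*i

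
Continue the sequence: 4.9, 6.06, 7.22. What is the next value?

Differences: 6.06 - 4.9 = 1.16
This is an arithmetic sequence with common difference d = 1.16.
Next term = 7.22 + 1.16 = 8.38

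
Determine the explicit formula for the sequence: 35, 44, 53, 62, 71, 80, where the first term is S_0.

Check differences: 44 - 35 = 9
53 - 44 = 9
Common difference d = 9.
First term a = 35.
Formula: S_i = 35 + 9*i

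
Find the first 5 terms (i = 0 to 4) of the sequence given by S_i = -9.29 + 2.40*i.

This is an arithmetic sequence.
i=0: S_0 = -9.29 + 2.4*0 = -9.29
i=1: S_1 = -9.29 + 2.4*1 = -6.89
i=2: S_2 = -9.29 + 2.4*2 = -4.49
i=3: S_3 = -9.29 + 2.4*3 = -2.09
i=4: S_4 = -9.29 + 2.4*4 = 0.31
The first 5 terms are: [-9.29, -6.89, -4.49, -2.09, 0.31]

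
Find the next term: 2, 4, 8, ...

Ratios: 4 / 2 = 2.0
This is a geometric sequence with common ratio r = 2.
Next term = 8 * 2 = 16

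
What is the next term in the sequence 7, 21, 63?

Ratios: 21 / 7 = 3.0
This is a geometric sequence with common ratio r = 3.
Next term = 63 * 3 = 189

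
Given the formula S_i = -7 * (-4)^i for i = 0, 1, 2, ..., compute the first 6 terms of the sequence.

This is a geometric sequence.
i=0: S_0 = -7 * (-4)^0 = -7
i=1: S_1 = -7 * (-4)^1 = 28
i=2: S_2 = -7 * (-4)^2 = -112
i=3: S_3 = -7 * (-4)^3 = 448
i=4: S_4 = -7 * (-4)^4 = -1792
i=5: S_5 = -7 * (-4)^5 = 7168
The first 6 terms are: [-7, 28, -112, 448, -1792, 7168]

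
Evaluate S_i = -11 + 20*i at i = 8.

S_8 = -11 + 20*8 = -11 + 160 = 149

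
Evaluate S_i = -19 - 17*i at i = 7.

S_7 = -19 + -17*7 = -19 + -119 = -138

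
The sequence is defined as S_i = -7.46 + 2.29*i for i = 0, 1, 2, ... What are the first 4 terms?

This is an arithmetic sequence.
i=0: S_0 = -7.46 + 2.29*0 = -7.46
i=1: S_1 = -7.46 + 2.29*1 = -5.17
i=2: S_2 = -7.46 + 2.29*2 = -2.88
i=3: S_3 = -7.46 + 2.29*3 = -0.59
The first 4 terms are: [-7.46, -5.17, -2.88, -0.59]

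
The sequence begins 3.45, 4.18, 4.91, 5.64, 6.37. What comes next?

Differences: 4.18 - 3.45 = 0.73
This is an arithmetic sequence with common difference d = 0.73.
Next term = 6.37 + 0.73 = 7.1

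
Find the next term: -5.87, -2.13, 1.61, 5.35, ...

Differences: -2.13 - -5.87 = 3.74
This is an arithmetic sequence with common difference d = 3.74.
Next term = 5.35 + 3.74 = 9.09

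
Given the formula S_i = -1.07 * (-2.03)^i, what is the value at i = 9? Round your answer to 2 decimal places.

S_9 = -1.07 * (-2.03)^9 ≈ -1.07 * -585.4157 ≈ 626.39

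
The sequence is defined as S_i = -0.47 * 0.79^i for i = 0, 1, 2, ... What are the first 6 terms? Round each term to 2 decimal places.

This is a geometric sequence.
i=0: S_0 = -0.47 * 0.79^0 = -0.47
i=1: S_1 = -0.47 * 0.79^1 ≈ -0.37
i=2: S_2 = -0.47 * 0.79^2 ≈ -0.29
i=3: S_3 = -0.47 * 0.79^3 ≈ -0.23
i=4: S_4 = -0.47 * 0.79^4 ≈ -0.18
i=5: S_5 = -0.47 * 0.79^5 ≈ -0.14
The first 6 terms are: [-0.47, -0.37, -0.29, -0.23, -0.18, -0.14]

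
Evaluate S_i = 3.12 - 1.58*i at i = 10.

S_10 = 3.12 + -1.58*10 = 3.12 + -15.8 = -12.68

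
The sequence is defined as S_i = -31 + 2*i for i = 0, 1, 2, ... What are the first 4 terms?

This is an arithmetic sequence.
i=0: S_0 = -31 + 2*0 = -31
i=1: S_1 = -31 + 2*1 = -29
i=2: S_2 = -31 + 2*2 = -27
i=3: S_3 = -31 + 2*3 = -25
The first 4 terms are: [-31, -29, -27, -25]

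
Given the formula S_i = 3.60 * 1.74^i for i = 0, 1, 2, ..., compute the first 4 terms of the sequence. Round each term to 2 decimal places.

This is a geometric sequence.
i=0: S_0 = 3.6 * 1.74^0 = 3.6
i=1: S_1 = 3.6 * 1.74^1 ≈ 6.26
i=2: S_2 = 3.6 * 1.74^2 ≈ 10.9
i=3: S_3 = 3.6 * 1.74^3 ≈ 18.96
The first 4 terms are: [3.6, 6.26, 10.9, 18.96]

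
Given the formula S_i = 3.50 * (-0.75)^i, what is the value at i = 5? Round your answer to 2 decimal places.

S_5 = 3.5 * (-0.75)^5 ≈ 3.5 * -0.2373 ≈ -0.83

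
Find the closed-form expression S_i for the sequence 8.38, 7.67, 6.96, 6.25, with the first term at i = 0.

Check differences: 7.67 - 8.38 = -0.71
6.96 - 7.67 = -0.71
Common difference d = -0.71.
First term a = 8.38.
Formula: S_i = 8.38 - 0.71*i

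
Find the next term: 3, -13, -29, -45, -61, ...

Differences: -13 - 3 = -16
This is an arithmetic sequence with common difference d = -16.
Next term = -61 + -16 = -77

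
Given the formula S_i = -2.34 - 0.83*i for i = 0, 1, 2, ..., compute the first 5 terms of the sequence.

This is an arithmetic sequence.
i=0: S_0 = -2.34 + -0.83*0 = -2.34
i=1: S_1 = -2.34 + -0.83*1 = -3.17
i=2: S_2 = -2.34 + -0.83*2 = -4.0
i=3: S_3 = -2.34 + -0.83*3 = -4.83
i=4: S_4 = -2.34 + -0.83*4 = -5.66
The first 5 terms are: [-2.34, -3.17, -4.0, -4.83, -5.66]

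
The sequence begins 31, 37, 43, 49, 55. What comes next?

Differences: 37 - 31 = 6
This is an arithmetic sequence with common difference d = 6.
Next term = 55 + 6 = 61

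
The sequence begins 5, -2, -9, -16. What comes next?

Differences: -2 - 5 = -7
This is an arithmetic sequence with common difference d = -7.
Next term = -16 + -7 = -23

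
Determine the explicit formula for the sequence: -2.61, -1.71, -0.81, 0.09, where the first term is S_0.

Check differences: -1.71 - -2.61 = 0.9
-0.81 - -1.71 = 0.9
Common difference d = 0.9.
First term a = -2.61.
Formula: S_i = -2.61 + 0.90*i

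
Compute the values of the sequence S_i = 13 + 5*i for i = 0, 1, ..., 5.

This is an arithmetic sequence.
i=0: S_0 = 13 + 5*0 = 13
i=1: S_1 = 13 + 5*1 = 18
i=2: S_2 = 13 + 5*2 = 23
i=3: S_3 = 13 + 5*3 = 28
i=4: S_4 = 13 + 5*4 = 33
i=5: S_5 = 13 + 5*5 = 38
The first 6 terms are: [13, 18, 23, 28, 33, 38]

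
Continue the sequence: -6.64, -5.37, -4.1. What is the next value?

Differences: -5.37 - -6.64 = 1.27
This is an arithmetic sequence with common difference d = 1.27.
Next term = -4.1 + 1.27 = -2.83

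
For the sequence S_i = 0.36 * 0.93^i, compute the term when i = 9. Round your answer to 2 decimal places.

S_9 = 0.36 * 0.93^9 ≈ 0.36 * 0.5204 ≈ 0.19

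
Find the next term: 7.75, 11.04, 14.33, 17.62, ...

Differences: 11.04 - 7.75 = 3.29
This is an arithmetic sequence with common difference d = 3.29.
Next term = 17.62 + 3.29 = 20.91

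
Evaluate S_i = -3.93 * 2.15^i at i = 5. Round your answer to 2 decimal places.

S_5 = -3.93 * 2.15^5 ≈ -3.93 * 45.9401 ≈ -180.54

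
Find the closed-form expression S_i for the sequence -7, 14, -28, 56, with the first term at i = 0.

Check ratios: 14 / -7 = -2.0
Common ratio r = -2.
First term a = -7.
Formula: S_i = -7 * (-2)^i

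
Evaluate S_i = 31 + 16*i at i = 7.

S_7 = 31 + 16*7 = 31 + 112 = 143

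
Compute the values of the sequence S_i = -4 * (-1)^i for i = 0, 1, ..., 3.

This is a geometric sequence.
i=0: S_0 = -4 * (-1)^0 = -4
i=1: S_1 = -4 * (-1)^1 = 4
i=2: S_2 = -4 * (-1)^2 = -4
i=3: S_3 = -4 * (-1)^3 = 4
The first 4 terms are: [-4, 4, -4, 4]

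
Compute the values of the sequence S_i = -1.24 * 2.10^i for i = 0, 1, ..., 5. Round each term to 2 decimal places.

This is a geometric sequence.
i=0: S_0 = -1.24 * 2.1^0 = -1.24
i=1: S_1 = -1.24 * 2.1^1 ≈ -2.6
i=2: S_2 = -1.24 * 2.1^2 ≈ -5.47
i=3: S_3 = -1.24 * 2.1^3 ≈ -11.48
i=4: S_4 = -1.24 * 2.1^4 ≈ -24.12
i=5: S_5 = -1.24 * 2.1^5 ≈ -50.64
The first 6 terms are: [-1.24, -2.6, -5.47, -11.48, -24.12, -50.64]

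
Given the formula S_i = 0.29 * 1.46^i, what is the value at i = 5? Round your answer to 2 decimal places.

S_5 = 0.29 * 1.46^5 ≈ 0.29 * 6.6338 ≈ 1.92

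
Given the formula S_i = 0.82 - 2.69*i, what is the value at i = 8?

S_8 = 0.82 + -2.69*8 = 0.82 + -21.52 = -20.7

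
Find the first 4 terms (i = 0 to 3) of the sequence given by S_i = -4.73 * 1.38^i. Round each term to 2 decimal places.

This is a geometric sequence.
i=0: S_0 = -4.73 * 1.38^0 = -4.73
i=1: S_1 = -4.73 * 1.38^1 ≈ -6.53
i=2: S_2 = -4.73 * 1.38^2 ≈ -9.01
i=3: S_3 = -4.73 * 1.38^3 ≈ -12.43
The first 4 terms are: [-4.73, -6.53, -9.01, -12.43]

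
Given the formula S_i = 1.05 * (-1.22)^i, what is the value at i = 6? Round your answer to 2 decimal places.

S_6 = 1.05 * (-1.22)^6 ≈ 1.05 * 3.2973 ≈ 3.46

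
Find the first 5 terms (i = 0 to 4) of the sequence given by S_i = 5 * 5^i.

This is a geometric sequence.
i=0: S_0 = 5 * 5^0 = 5
i=1: S_1 = 5 * 5^1 = 25
i=2: S_2 = 5 * 5^2 = 125
i=3: S_3 = 5 * 5^3 = 625
i=4: S_4 = 5 * 5^4 = 3125
The first 5 terms are: [5, 25, 125, 625, 3125]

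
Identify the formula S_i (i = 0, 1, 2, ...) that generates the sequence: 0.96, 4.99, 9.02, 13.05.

Check differences: 4.99 - 0.96 = 4.03
9.02 - 4.99 = 4.03
Common difference d = 4.03.
First term a = 0.96.
Formula: S_i = 0.96 + 4.03*i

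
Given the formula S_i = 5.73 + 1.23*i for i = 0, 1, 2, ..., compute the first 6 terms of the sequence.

This is an arithmetic sequence.
i=0: S_0 = 5.73 + 1.23*0 = 5.73
i=1: S_1 = 5.73 + 1.23*1 = 6.96
i=2: S_2 = 5.73 + 1.23*2 = 8.19
i=3: S_3 = 5.73 + 1.23*3 = 9.42
i=4: S_4 = 5.73 + 1.23*4 = 10.65
i=5: S_5 = 5.73 + 1.23*5 = 11.88
The first 6 terms are: [5.73, 6.96, 8.19, 9.42, 10.65, 11.88]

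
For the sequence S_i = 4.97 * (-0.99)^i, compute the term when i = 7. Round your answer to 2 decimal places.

S_7 = 4.97 * (-0.99)^7 ≈ 4.97 * -0.9321 ≈ -4.63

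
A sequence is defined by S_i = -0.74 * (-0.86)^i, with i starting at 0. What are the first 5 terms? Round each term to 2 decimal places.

This is a geometric sequence.
i=0: S_0 = -0.74 * (-0.86)^0 = -0.74
i=1: S_1 = -0.74 * (-0.86)^1 ≈ 0.64
i=2: S_2 = -0.74 * (-0.86)^2 ≈ -0.55
i=3: S_3 = -0.74 * (-0.86)^3 ≈ 0.47
i=4: S_4 = -0.74 * (-0.86)^4 ≈ -0.4
The first 5 terms are: [-0.74, 0.64, -0.55, 0.47, -0.4]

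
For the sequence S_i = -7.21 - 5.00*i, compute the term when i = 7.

S_7 = -7.21 + -5.0*7 = -7.21 + -35.0 = -42.21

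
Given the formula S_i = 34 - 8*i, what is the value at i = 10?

S_10 = 34 + -8*10 = 34 + -80 = -46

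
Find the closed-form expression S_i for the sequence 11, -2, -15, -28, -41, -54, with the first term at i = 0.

Check differences: -2 - 11 = -13
-15 - -2 = -13
Common difference d = -13.
First term a = 11.
Formula: S_i = 11 - 13*i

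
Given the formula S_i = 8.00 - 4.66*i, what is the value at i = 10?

S_10 = 8.0 + -4.66*10 = 8.0 + -46.6 = -38.6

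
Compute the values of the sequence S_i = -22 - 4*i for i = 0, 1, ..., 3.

This is an arithmetic sequence.
i=0: S_0 = -22 + -4*0 = -22
i=1: S_1 = -22 + -4*1 = -26
i=2: S_2 = -22 + -4*2 = -30
i=3: S_3 = -22 + -4*3 = -34
The first 4 terms are: [-22, -26, -30, -34]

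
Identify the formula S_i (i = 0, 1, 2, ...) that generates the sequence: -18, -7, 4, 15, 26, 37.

Check differences: -7 - -18 = 11
4 - -7 = 11
Common difference d = 11.
First term a = -18.
Formula: S_i = -18 + 11*i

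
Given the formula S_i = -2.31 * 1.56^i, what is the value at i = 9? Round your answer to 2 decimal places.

S_9 = -2.31 * 1.56^9 ≈ -2.31 * 54.7169 ≈ -126.4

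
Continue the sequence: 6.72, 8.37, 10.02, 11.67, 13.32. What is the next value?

Differences: 8.37 - 6.72 = 1.65
This is an arithmetic sequence with common difference d = 1.65.
Next term = 13.32 + 1.65 = 14.97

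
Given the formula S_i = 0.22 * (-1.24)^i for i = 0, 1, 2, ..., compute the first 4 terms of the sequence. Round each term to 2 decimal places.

This is a geometric sequence.
i=0: S_0 = 0.22 * (-1.24)^0 = 0.22
i=1: S_1 = 0.22 * (-1.24)^1 ≈ -0.27
i=2: S_2 = 0.22 * (-1.24)^2 ≈ 0.34
i=3: S_3 = 0.22 * (-1.24)^3 ≈ -0.42
The first 4 terms are: [0.22, -0.27, 0.34, -0.42]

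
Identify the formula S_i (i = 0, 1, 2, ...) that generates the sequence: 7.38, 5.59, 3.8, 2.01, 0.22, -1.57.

Check differences: 5.59 - 7.38 = -1.79
3.8 - 5.59 = -1.79
Common difference d = -1.79.
First term a = 7.38.
Formula: S_i = 7.38 - 1.79*i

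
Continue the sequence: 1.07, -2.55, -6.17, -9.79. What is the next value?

Differences: -2.55 - 1.07 = -3.62
This is an arithmetic sequence with common difference d = -3.62.
Next term = -9.79 + -3.62 = -13.41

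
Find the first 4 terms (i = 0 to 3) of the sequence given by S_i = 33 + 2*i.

This is an arithmetic sequence.
i=0: S_0 = 33 + 2*0 = 33
i=1: S_1 = 33 + 2*1 = 35
i=2: S_2 = 33 + 2*2 = 37
i=3: S_3 = 33 + 2*3 = 39
The first 4 terms are: [33, 35, 37, 39]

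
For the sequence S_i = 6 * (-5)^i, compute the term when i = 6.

S_6 = 6 * (-5)^6 = 6 * 15625 = 93750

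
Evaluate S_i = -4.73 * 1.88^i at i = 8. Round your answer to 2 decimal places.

S_8 = -4.73 * 1.88^8 ≈ -4.73 * 156.0496 ≈ -738.11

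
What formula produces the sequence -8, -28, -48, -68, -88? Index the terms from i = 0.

Check differences: -28 - -8 = -20
-48 - -28 = -20
Common difference d = -20.
First term a = -8.
Formula: S_i = -8 - 20*i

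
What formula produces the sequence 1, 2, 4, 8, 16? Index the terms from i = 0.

Check ratios: 2 / 1 = 2.0
Common ratio r = 2.
First term a = 1.
Formula: S_i = 1 * 2^i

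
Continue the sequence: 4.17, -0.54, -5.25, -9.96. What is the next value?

Differences: -0.54 - 4.17 = -4.71
This is an arithmetic sequence with common difference d = -4.71.
Next term = -9.96 + -4.71 = -14.67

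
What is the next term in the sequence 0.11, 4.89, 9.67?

Differences: 4.89 - 0.11 = 4.78
This is an arithmetic sequence with common difference d = 4.78.
Next term = 9.67 + 4.78 = 14.45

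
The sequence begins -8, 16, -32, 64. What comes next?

Ratios: 16 / -8 = -2.0
This is a geometric sequence with common ratio r = -2.
Next term = 64 * -2 = -128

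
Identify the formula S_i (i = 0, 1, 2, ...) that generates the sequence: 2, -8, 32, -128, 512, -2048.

Check ratios: -8 / 2 = -4.0
Common ratio r = -4.
First term a = 2.
Formula: S_i = 2 * (-4)^i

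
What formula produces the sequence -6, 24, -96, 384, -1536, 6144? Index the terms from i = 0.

Check ratios: 24 / -6 = -4.0
Common ratio r = -4.
First term a = -6.
Formula: S_i = -6 * (-4)^i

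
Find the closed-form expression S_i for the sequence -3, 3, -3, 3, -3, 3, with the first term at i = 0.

Check ratios: 3 / -3 = -1.0
Common ratio r = -1.
First term a = -3.
Formula: S_i = -3 * (-1)^i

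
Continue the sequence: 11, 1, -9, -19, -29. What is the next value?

Differences: 1 - 11 = -10
This is an arithmetic sequence with common difference d = -10.
Next term = -29 + -10 = -39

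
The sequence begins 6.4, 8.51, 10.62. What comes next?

Differences: 8.51 - 6.4 = 2.11
This is an arithmetic sequence with common difference d = 2.11.
Next term = 10.62 + 2.11 = 12.73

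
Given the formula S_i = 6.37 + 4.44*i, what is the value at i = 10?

S_10 = 6.37 + 4.44*10 = 6.37 + 44.4 = 50.77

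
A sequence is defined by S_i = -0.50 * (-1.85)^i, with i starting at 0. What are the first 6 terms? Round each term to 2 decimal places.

This is a geometric sequence.
i=0: S_0 = -0.5 * (-1.85)^0 = -0.5
i=1: S_1 = -0.5 * (-1.85)^1 ≈ 0.93
i=2: S_2 = -0.5 * (-1.85)^2 ≈ -1.71
i=3: S_3 = -0.5 * (-1.85)^3 ≈ 3.17
i=4: S_4 = -0.5 * (-1.85)^4 ≈ -5.86
i=5: S_5 = -0.5 * (-1.85)^5 ≈ 10.83
The first 6 terms are: [-0.5, 0.93, -1.71, 3.17, -5.86, 10.83]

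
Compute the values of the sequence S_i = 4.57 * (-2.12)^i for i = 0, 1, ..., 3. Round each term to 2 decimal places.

This is a geometric sequence.
i=0: S_0 = 4.57 * (-2.12)^0 = 4.57
i=1: S_1 = 4.57 * (-2.12)^1 ≈ -9.69
i=2: S_2 = 4.57 * (-2.12)^2 ≈ 20.54
i=3: S_3 = 4.57 * (-2.12)^3 ≈ -43.54
The first 4 terms are: [4.57, -9.69, 20.54, -43.54]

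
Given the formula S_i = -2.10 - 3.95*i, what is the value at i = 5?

S_5 = -2.1 + -3.95*5 = -2.1 + -19.75 = -21.85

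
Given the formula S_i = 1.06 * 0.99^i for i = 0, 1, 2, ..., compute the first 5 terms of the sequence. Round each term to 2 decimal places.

This is a geometric sequence.
i=0: S_0 = 1.06 * 0.99^0 = 1.06
i=1: S_1 = 1.06 * 0.99^1 ≈ 1.05
i=2: S_2 = 1.06 * 0.99^2 ≈ 1.04
i=3: S_3 = 1.06 * 0.99^3 ≈ 1.03
i=4: S_4 = 1.06 * 0.99^4 ≈ 1.02
The first 5 terms are: [1.06, 1.05, 1.04, 1.03, 1.02]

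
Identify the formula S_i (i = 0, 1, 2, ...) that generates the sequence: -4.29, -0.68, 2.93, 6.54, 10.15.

Check differences: -0.68 - -4.29 = 3.61
2.93 - -0.68 = 3.61
Common difference d = 3.61.
First term a = -4.29.
Formula: S_i = -4.29 + 3.61*i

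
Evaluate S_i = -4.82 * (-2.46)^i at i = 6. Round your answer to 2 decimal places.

S_6 = -4.82 * (-2.46)^6 ≈ -4.82 * 221.6209 ≈ -1068.21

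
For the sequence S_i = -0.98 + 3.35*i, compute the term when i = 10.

S_10 = -0.98 + 3.35*10 = -0.98 + 33.5 = 32.52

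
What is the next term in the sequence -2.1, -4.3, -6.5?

Differences: -4.3 - -2.1 = -2.2
This is an arithmetic sequence with common difference d = -2.2.
Next term = -6.5 + -2.2 = -8.7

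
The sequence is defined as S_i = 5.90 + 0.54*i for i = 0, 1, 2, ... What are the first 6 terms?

This is an arithmetic sequence.
i=0: S_0 = 5.9 + 0.54*0 = 5.9
i=1: S_1 = 5.9 + 0.54*1 = 6.44
i=2: S_2 = 5.9 + 0.54*2 = 6.98
i=3: S_3 = 5.9 + 0.54*3 = 7.52
i=4: S_4 = 5.9 + 0.54*4 = 8.06
i=5: S_5 = 5.9 + 0.54*5 = 8.6
The first 6 terms are: [5.9, 6.44, 6.98, 7.52, 8.06, 8.6]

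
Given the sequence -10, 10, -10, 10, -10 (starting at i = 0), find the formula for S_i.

Check ratios: 10 / -10 = -1.0
Common ratio r = -1.
First term a = -10.
Formula: S_i = -10 * (-1)^i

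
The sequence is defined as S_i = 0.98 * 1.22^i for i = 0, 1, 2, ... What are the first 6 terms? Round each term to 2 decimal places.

This is a geometric sequence.
i=0: S_0 = 0.98 * 1.22^0 = 0.98
i=1: S_1 = 0.98 * 1.22^1 ≈ 1.2
i=2: S_2 = 0.98 * 1.22^2 ≈ 1.46
i=3: S_3 = 0.98 * 1.22^3 ≈ 1.78
i=4: S_4 = 0.98 * 1.22^4 ≈ 2.17
i=5: S_5 = 0.98 * 1.22^5 ≈ 2.65
The first 6 terms are: [0.98, 1.2, 1.46, 1.78, 2.17, 2.65]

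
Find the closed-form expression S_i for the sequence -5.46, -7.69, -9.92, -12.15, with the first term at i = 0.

Check differences: -7.69 - -5.46 = -2.23
-9.92 - -7.69 = -2.23
Common difference d = -2.23.
First term a = -5.46.
Formula: S_i = -5.46 - 2.23*i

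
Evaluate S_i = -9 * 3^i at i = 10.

S_10 = -9 * 3^10 = -9 * 59049 = -531441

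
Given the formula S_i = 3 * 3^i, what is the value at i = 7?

S_7 = 3 * 3^7 = 3 * 2187 = 6561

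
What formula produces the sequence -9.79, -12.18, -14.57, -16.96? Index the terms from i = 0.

Check differences: -12.18 - -9.79 = -2.39
-14.57 - -12.18 = -2.39
Common difference d = -2.39.
First term a = -9.79.
Formula: S_i = -9.79 - 2.39*i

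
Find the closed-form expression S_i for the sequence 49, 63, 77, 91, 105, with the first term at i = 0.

Check differences: 63 - 49 = 14
77 - 63 = 14
Common difference d = 14.
First term a = 49.
Formula: S_i = 49 + 14*i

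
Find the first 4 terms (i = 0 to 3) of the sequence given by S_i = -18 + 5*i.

This is an arithmetic sequence.
i=0: S_0 = -18 + 5*0 = -18
i=1: S_1 = -18 + 5*1 = -13
i=2: S_2 = -18 + 5*2 = -8
i=3: S_3 = -18 + 5*3 = -3
The first 4 terms are: [-18, -13, -8, -3]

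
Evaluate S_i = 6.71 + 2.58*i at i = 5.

S_5 = 6.71 + 2.58*5 = 6.71 + 12.9 = 19.61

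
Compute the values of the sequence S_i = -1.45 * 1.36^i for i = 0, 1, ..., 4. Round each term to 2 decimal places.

This is a geometric sequence.
i=0: S_0 = -1.45 * 1.36^0 = -1.45
i=1: S_1 = -1.45 * 1.36^1 ≈ -1.97
i=2: S_2 = -1.45 * 1.36^2 ≈ -2.68
i=3: S_3 = -1.45 * 1.36^3 ≈ -3.65
i=4: S_4 = -1.45 * 1.36^4 ≈ -4.96
The first 5 terms are: [-1.45, -1.97, -2.68, -3.65, -4.96]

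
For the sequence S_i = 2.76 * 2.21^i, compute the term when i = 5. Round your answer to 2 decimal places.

S_5 = 2.76 * 2.21^5 ≈ 2.76 * 52.7183 ≈ 145.5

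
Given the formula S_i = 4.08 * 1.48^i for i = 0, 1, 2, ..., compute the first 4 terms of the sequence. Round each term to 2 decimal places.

This is a geometric sequence.
i=0: S_0 = 4.08 * 1.48^0 = 4.08
i=1: S_1 = 4.08 * 1.48^1 ≈ 6.04
i=2: S_2 = 4.08 * 1.48^2 ≈ 8.94
i=3: S_3 = 4.08 * 1.48^3 ≈ 13.23
The first 4 terms are: [4.08, 6.04, 8.94, 13.23]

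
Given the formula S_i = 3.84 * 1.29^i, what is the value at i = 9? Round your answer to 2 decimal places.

S_9 = 3.84 * 1.29^9 ≈ 3.84 * 9.8925 ≈ 37.99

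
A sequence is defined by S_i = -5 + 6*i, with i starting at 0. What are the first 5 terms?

This is an arithmetic sequence.
i=0: S_0 = -5 + 6*0 = -5
i=1: S_1 = -5 + 6*1 = 1
i=2: S_2 = -5 + 6*2 = 7
i=3: S_3 = -5 + 6*3 = 13
i=4: S_4 = -5 + 6*4 = 19
The first 5 terms are: [-5, 1, 7, 13, 19]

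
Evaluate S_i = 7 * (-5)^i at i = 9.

S_9 = 7 * (-5)^9 = 7 * -1953125 = -13671875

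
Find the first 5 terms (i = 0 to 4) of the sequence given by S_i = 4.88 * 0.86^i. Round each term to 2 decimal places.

This is a geometric sequence.
i=0: S_0 = 4.88 * 0.86^0 = 4.88
i=1: S_1 = 4.88 * 0.86^1 ≈ 4.2
i=2: S_2 = 4.88 * 0.86^2 ≈ 3.61
i=3: S_3 = 4.88 * 0.86^3 ≈ 3.1
i=4: S_4 = 4.88 * 0.86^4 ≈ 2.67
The first 5 terms are: [4.88, 4.2, 3.61, 3.1, 2.67]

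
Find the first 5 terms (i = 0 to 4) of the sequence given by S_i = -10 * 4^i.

This is a geometric sequence.
i=0: S_0 = -10 * 4^0 = -10
i=1: S_1 = -10 * 4^1 = -40
i=2: S_2 = -10 * 4^2 = -160
i=3: S_3 = -10 * 4^3 = -640
i=4: S_4 = -10 * 4^4 = -2560
The first 5 terms are: [-10, -40, -160, -640, -2560]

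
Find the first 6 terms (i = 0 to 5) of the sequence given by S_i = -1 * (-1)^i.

This is a geometric sequence.
i=0: S_0 = -1 * (-1)^0 = -1
i=1: S_1 = -1 * (-1)^1 = 1
i=2: S_2 = -1 * (-1)^2 = -1
i=3: S_3 = -1 * (-1)^3 = 1
i=4: S_4 = -1 * (-1)^4 = -1
i=5: S_5 = -1 * (-1)^5 = 1
The first 6 terms are: [-1, 1, -1, 1, -1, 1]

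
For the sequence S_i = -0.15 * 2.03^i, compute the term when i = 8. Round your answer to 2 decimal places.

S_8 = -0.15 * 2.03^8 ≈ -0.15 * 288.3821 ≈ -43.26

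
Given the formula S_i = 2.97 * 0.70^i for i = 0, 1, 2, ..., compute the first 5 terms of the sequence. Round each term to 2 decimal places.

This is a geometric sequence.
i=0: S_0 = 2.97 * 0.7^0 = 2.97
i=1: S_1 = 2.97 * 0.7^1 ≈ 2.08
i=2: S_2 = 2.97 * 0.7^2 ≈ 1.46
i=3: S_3 = 2.97 * 0.7^3 ≈ 1.02
i=4: S_4 = 2.97 * 0.7^4 ≈ 0.71
The first 5 terms are: [2.97, 2.08, 1.46, 1.02, 0.71]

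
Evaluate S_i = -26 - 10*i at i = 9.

S_9 = -26 + -10*9 = -26 + -90 = -116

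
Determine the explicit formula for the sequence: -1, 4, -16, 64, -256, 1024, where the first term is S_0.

Check ratios: 4 / -1 = -4.0
Common ratio r = -4.
First term a = -1.
Formula: S_i = -1 * (-4)^i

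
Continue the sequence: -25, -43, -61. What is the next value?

Differences: -43 - -25 = -18
This is an arithmetic sequence with common difference d = -18.
Next term = -61 + -18 = -79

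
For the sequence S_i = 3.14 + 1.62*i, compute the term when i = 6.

S_6 = 3.14 + 1.62*6 = 3.14 + 9.72 = 12.86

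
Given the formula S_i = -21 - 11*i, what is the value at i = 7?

S_7 = -21 + -11*7 = -21 + -77 = -98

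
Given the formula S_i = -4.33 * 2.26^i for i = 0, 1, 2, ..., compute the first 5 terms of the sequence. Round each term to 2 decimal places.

This is a geometric sequence.
i=0: S_0 = -4.33 * 2.26^0 = -4.33
i=1: S_1 = -4.33 * 2.26^1 ≈ -9.79
i=2: S_2 = -4.33 * 2.26^2 ≈ -22.12
i=3: S_3 = -4.33 * 2.26^3 ≈ -49.98
i=4: S_4 = -4.33 * 2.26^4 ≈ -112.96
The first 5 terms are: [-4.33, -9.79, -22.12, -49.98, -112.96]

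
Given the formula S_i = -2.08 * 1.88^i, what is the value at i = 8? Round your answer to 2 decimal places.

S_8 = -2.08 * 1.88^8 ≈ -2.08 * 156.0496 ≈ -324.58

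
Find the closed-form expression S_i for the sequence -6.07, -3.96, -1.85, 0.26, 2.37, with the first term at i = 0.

Check differences: -3.96 - -6.07 = 2.11
-1.85 - -3.96 = 2.11
Common difference d = 2.11.
First term a = -6.07.
Formula: S_i = -6.07 + 2.11*i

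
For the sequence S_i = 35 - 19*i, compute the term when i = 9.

S_9 = 35 + -19*9 = 35 + -171 = -136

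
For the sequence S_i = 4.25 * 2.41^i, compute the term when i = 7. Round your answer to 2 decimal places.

S_7 = 4.25 * 2.41^7 ≈ 4.25 * 472.1927 ≈ 2006.82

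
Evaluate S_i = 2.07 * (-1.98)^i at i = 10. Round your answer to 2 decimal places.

S_10 = 2.07 * (-1.98)^10 ≈ 2.07 * 926.0872 ≈ 1917.0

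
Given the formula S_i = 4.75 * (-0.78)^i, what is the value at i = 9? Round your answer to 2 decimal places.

S_9 = 4.75 * (-0.78)^9 ≈ 4.75 * -0.1069 ≈ -0.51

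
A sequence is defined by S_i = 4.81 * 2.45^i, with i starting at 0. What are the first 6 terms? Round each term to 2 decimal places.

This is a geometric sequence.
i=0: S_0 = 4.81 * 2.45^0 = 4.81
i=1: S_1 = 4.81 * 2.45^1 ≈ 11.78
i=2: S_2 = 4.81 * 2.45^2 ≈ 28.87
i=3: S_3 = 4.81 * 2.45^3 ≈ 70.74
i=4: S_4 = 4.81 * 2.45^4 ≈ 173.3
i=5: S_5 = 4.81 * 2.45^5 ≈ 424.6
The first 6 terms are: [4.81, 11.78, 28.87, 70.74, 173.3, 424.6]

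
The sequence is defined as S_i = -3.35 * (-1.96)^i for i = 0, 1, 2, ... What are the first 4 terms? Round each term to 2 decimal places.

This is a geometric sequence.
i=0: S_0 = -3.35 * (-1.96)^0 = -3.35
i=1: S_1 = -3.35 * (-1.96)^1 ≈ 6.57
i=2: S_2 = -3.35 * (-1.96)^2 ≈ -12.87
i=3: S_3 = -3.35 * (-1.96)^3 ≈ 25.22
The first 4 terms are: [-3.35, 6.57, -12.87, 25.22]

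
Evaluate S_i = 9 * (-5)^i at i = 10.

S_10 = 9 * (-5)^10 = 9 * 9765625 = 87890625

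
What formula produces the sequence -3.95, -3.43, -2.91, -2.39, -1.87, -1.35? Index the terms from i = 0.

Check differences: -3.43 - -3.95 = 0.52
-2.91 - -3.43 = 0.52
Common difference d = 0.52.
First term a = -3.95.
Formula: S_i = -3.95 + 0.52*i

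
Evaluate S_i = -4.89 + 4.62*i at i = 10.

S_10 = -4.89 + 4.62*10 = -4.89 + 46.2 = 41.31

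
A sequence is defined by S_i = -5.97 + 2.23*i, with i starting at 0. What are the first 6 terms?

This is an arithmetic sequence.
i=0: S_0 = -5.97 + 2.23*0 = -5.97
i=1: S_1 = -5.97 + 2.23*1 = -3.74
i=2: S_2 = -5.97 + 2.23*2 = -1.51
i=3: S_3 = -5.97 + 2.23*3 = 0.72
i=4: S_4 = -5.97 + 2.23*4 = 2.95
i=5: S_5 = -5.97 + 2.23*5 = 5.18
The first 6 terms are: [-5.97, -3.74, -1.51, 0.72, 2.95, 5.18]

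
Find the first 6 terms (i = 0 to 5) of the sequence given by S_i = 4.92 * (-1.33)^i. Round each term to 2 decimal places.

This is a geometric sequence.
i=0: S_0 = 4.92 * (-1.33)^0 = 4.92
i=1: S_1 = 4.92 * (-1.33)^1 ≈ -6.54
i=2: S_2 = 4.92 * (-1.33)^2 ≈ 8.7
i=3: S_3 = 4.92 * (-1.33)^3 ≈ -11.57
i=4: S_4 = 4.92 * (-1.33)^4 ≈ 15.39
i=5: S_5 = 4.92 * (-1.33)^5 ≈ -20.47
The first 6 terms are: [4.92, -6.54, 8.7, -11.57, 15.39, -20.47]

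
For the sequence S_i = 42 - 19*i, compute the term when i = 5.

S_5 = 42 + -19*5 = 42 + -95 = -53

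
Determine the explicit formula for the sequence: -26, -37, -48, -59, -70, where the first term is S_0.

Check differences: -37 - -26 = -11
-48 - -37 = -11
Common difference d = -11.
First term a = -26.
Formula: S_i = -26 - 11*i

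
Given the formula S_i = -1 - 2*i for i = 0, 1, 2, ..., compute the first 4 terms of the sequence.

This is an arithmetic sequence.
i=0: S_0 = -1 + -2*0 = -1
i=1: S_1 = -1 + -2*1 = -3
i=2: S_2 = -1 + -2*2 = -5
i=3: S_3 = -1 + -2*3 = -7
The first 4 terms are: [-1, -3, -5, -7]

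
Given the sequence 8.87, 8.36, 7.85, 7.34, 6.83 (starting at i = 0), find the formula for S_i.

Check differences: 8.36 - 8.87 = -0.51
7.85 - 8.36 = -0.51
Common difference d = -0.51.
First term a = 8.87.
Formula: S_i = 8.87 - 0.51*i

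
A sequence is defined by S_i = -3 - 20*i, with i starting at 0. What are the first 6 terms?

This is an arithmetic sequence.
i=0: S_0 = -3 + -20*0 = -3
i=1: S_1 = -3 + -20*1 = -23
i=2: S_2 = -3 + -20*2 = -43
i=3: S_3 = -3 + -20*3 = -63
i=4: S_4 = -3 + -20*4 = -83
i=5: S_5 = -3 + -20*5 = -103
The first 6 terms are: [-3, -23, -43, -63, -83, -103]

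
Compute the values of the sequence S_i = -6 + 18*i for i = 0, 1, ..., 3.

This is an arithmetic sequence.
i=0: S_0 = -6 + 18*0 = -6
i=1: S_1 = -6 + 18*1 = 12
i=2: S_2 = -6 + 18*2 = 30
i=3: S_3 = -6 + 18*3 = 48
The first 4 terms are: [-6, 12, 30, 48]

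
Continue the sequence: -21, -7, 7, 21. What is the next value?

Differences: -7 - -21 = 14
This is an arithmetic sequence with common difference d = 14.
Next term = 21 + 14 = 35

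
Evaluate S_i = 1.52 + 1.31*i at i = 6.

S_6 = 1.52 + 1.31*6 = 1.52 + 7.86 = 9.38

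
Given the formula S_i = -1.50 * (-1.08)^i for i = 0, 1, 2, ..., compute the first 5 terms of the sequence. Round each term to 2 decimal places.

This is a geometric sequence.
i=0: S_0 = -1.5 * (-1.08)^0 = -1.5
i=1: S_1 = -1.5 * (-1.08)^1 = 1.62
i=2: S_2 = -1.5 * (-1.08)^2 ≈ -1.75
i=3: S_3 = -1.5 * (-1.08)^3 ≈ 1.89
i=4: S_4 = -1.5 * (-1.08)^4 ≈ -2.04
The first 5 terms are: [-1.5, 1.62, -1.75, 1.89, -2.04]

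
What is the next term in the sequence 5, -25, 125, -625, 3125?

Ratios: -25 / 5 = -5.0
This is a geometric sequence with common ratio r = -5.
Next term = 3125 * -5 = -15625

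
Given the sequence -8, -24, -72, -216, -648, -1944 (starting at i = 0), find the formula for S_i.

Check ratios: -24 / -8 = 3.0
Common ratio r = 3.
First term a = -8.
Formula: S_i = -8 * 3^i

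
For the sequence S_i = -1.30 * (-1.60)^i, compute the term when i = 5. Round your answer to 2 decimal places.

S_5 = -1.3 * (-1.6)^5 ≈ -1.3 * -10.4858 ≈ 13.63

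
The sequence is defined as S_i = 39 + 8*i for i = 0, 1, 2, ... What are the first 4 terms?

This is an arithmetic sequence.
i=0: S_0 = 39 + 8*0 = 39
i=1: S_1 = 39 + 8*1 = 47
i=2: S_2 = 39 + 8*2 = 55
i=3: S_3 = 39 + 8*3 = 63
The first 4 terms are: [39, 47, 55, 63]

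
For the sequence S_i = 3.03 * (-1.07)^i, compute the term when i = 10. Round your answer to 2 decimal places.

S_10 = 3.03 * (-1.07)^10 ≈ 3.03 * 1.9672 ≈ 5.96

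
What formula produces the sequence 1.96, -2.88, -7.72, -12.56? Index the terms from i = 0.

Check differences: -2.88 - 1.96 = -4.84
-7.72 - -2.88 = -4.84
Common difference d = -4.84.
First term a = 1.96.
Formula: S_i = 1.96 - 4.84*i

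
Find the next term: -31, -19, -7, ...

Differences: -19 - -31 = 12
This is an arithmetic sequence with common difference d = 12.
Next term = -7 + 12 = 5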